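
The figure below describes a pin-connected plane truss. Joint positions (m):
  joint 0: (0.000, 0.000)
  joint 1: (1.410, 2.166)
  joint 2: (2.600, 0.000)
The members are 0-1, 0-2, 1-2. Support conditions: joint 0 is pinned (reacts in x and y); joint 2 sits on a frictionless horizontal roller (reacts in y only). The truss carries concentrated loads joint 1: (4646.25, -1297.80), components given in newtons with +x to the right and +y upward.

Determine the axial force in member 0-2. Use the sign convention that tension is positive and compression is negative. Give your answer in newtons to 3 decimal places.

N=3 nodes, M=3 members, R=3 reactions → 2N=6, M+R=6
member 0 (0-1): L=2.5845, (cx,cy)=(0.5456,0.8381)
member 1 (0-2): L=2.6000, (cx,cy)=(1.0000,0.0000)
member 2 (1-2): L=2.4714, (cx,cy)=(0.4815,-0.8764)
solve A·x = −loads:
  F[0-1] = +3909.7954 N (tension)
  F[0-2] = +2513.2243 N (tension)
  F[1-2] = -5219.4119 N (compression)
  Rx@0 = -4646.2500 N
  Ry@0 = -3276.6906 N
  Ry@2 = +4574.4906 N

2513.224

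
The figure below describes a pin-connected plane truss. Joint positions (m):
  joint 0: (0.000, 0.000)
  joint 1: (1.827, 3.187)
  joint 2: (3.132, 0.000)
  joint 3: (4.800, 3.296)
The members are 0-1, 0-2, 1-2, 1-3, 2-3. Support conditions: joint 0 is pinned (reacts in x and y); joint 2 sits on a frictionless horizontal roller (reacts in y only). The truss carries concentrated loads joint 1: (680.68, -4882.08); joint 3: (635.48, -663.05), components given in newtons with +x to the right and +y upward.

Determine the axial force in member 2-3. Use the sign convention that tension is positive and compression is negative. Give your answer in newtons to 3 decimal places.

N=4 nodes, M=5 members, R=3 reactions → 2N=8, M+R=8
member 0 (0-1): L=3.6735, (cx,cy)=(0.4973,0.8676)
member 1 (0-2): L=3.1320, (cx,cy)=(1.0000,0.0000)
member 2 (1-2): L=3.4438, (cx,cy)=(0.3789,-0.9254)
member 3 (1-3): L=2.9750, (cx,cy)=(0.9993,0.0366)
member 4 (2-3): L=3.6940, (cx,cy)=(0.4515,0.8923)
solve A·x = −loads:
  F[0-1] = -368.4984 N (compression)
  F[0-2] = +1499.4291 N (tension)
  F[1-2] = -4890.8638 N (compression)
  F[1-3] = +990.0503 N (tension)
  F[2-3] = -783.7751 N (compression)
  Rx@0 = -1316.1600 N
  Ry@0 = +319.6928 N
  Ry@2 = +5225.4372 N

-783.775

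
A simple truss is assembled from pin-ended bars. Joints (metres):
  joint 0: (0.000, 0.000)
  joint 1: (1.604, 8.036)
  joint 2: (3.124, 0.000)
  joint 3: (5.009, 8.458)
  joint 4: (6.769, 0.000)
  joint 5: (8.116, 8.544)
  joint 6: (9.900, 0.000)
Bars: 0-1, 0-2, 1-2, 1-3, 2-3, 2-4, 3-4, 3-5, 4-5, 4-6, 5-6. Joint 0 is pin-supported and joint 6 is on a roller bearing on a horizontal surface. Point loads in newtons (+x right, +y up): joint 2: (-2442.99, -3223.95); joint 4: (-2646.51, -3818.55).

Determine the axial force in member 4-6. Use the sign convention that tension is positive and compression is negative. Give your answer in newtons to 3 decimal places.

N=7 nodes, M=11 members, R=3 reactions → 2N=14, M+R=14
member 0 (0-1): L=8.1945, (cx,cy)=(0.1957,0.9807)
member 1 (0-2): L=3.1240, (cx,cy)=(1.0000,0.0000)
member 2 (1-2): L=8.1785, (cx,cy)=(0.1859,-0.9826)
member 3 (1-3): L=3.4311, (cx,cy)=(0.9924,0.1230)
member 4 (2-3): L=8.6655, (cx,cy)=(0.2175,0.9761)
member 5 (2-4): L=3.6450, (cx,cy)=(1.0000,0.0000)
member 6 (3-4): L=8.6392, (cx,cy)=(0.2037,-0.9790)
member 7 (3-5): L=3.1082, (cx,cy)=(0.9996,0.0277)
member 8 (4-5): L=8.6495, (cx,cy)=(0.1557,0.9878)
member 9 (4-6): L=3.1310, (cx,cy)=(1.0000,0.0000)
member 10 (5-6): L=8.7283, (cx,cy)=(0.2044,-0.9789)
solve A·x = −loads:
  F[0-1] = -3481.6290 N (compression)
  F[0-2] = -4408.0037 N (compression)
  F[1-2] = +3311.2375 N (tension)
  F[1-3] = -1306.8232 N (compression)
  F[2-3] = -30.3235 N (compression)
  F[2-4] = -1343.0128 N (compression)
  F[3-4] = +156.6511 N (tension)
  F[3-5] = -1335.9221 N (compression)
  F[4-5] = +3710.4535 N (tension)
  F[4-6] = +757.5779 N (tension)
  F[5-6] = -3706.4686 N (compression)
  Rx@0 = +5089.5000 N
  Ry@0 = +3414.2793 N
  Ry@6 = +3628.2207 N

757.578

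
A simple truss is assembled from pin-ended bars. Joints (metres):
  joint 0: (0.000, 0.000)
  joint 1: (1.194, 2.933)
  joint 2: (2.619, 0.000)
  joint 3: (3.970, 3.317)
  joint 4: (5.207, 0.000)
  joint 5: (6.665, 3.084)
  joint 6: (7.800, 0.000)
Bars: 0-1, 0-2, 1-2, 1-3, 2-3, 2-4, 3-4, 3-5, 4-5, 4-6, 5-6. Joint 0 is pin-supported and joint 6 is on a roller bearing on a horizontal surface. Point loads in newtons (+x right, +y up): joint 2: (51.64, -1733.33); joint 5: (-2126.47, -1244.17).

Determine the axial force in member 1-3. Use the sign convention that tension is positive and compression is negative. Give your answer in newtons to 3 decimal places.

N=7 nodes, M=11 members, R=3 reactions → 2N=14, M+R=14
member 0 (0-1): L=3.1667, (cx,cy)=(0.3770,0.9262)
member 1 (0-2): L=2.6190, (cx,cy)=(1.0000,0.0000)
member 2 (1-2): L=3.2608, (cx,cy)=(0.4370,-0.8995)
member 3 (1-3): L=2.8024, (cx,cy)=(0.9906,0.1370)
member 4 (2-3): L=3.5816, (cx,cy)=(0.3772,0.9261)
member 5 (2-4): L=2.5880, (cx,cy)=(1.0000,0.0000)
member 6 (3-4): L=3.5401, (cx,cy)=(0.3494,-0.9370)
member 7 (3-5): L=2.7051, (cx,cy)=(0.9963,-0.0861)
member 8 (4-5): L=3.4113, (cx,cy)=(0.4274,0.9041)
member 9 (4-6): L=2.5930, (cx,cy)=(1.0000,0.0000)
member 10 (5-6): L=3.2862, (cx,cy)=(0.3454,-0.9385)
solve A·x = −loads:
  F[0-1] = -2346.3186 N (compression)
  F[0-2] = -1190.1597 N (compression)
  F[1-2] = +2136.4214 N (tension)
  F[1-3] = -1835.6072 N (compression)
  F[2-3] = -203.3146 N (compression)
  F[2-4] = -231.4848 N (compression)
  F[3-4] = +665.7255 N (tension)
  F[3-5] = -2135.5400 N (compression)
  F[4-5] = -689.9568 N (compression)
  F[4-6] = +296.0247 N (tension)
  F[5-6] = -857.0962 N (compression)
  Rx@0 = +2074.8300 N
  Ry@0 = +2173.1473 N
  Ry@6 = +804.3527 N

-1835.607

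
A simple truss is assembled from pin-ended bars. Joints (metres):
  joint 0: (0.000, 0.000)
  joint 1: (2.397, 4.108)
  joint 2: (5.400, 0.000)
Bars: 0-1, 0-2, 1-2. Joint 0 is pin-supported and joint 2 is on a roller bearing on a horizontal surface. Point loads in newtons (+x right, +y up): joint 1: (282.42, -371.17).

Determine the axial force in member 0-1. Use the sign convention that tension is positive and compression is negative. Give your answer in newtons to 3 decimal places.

N=3 nodes, M=3 members, R=3 reactions → 2N=6, M+R=6
member 0 (0-1): L=4.7562, (cx,cy)=(0.5040,0.8637)
member 1 (0-2): L=5.4000, (cx,cy)=(1.0000,0.0000)
member 2 (1-2): L=5.0886, (cx,cy)=(0.5901,-0.8073)
solve A·x = −loads:
  F[0-1] = +9.7678 N (tension)
  F[0-2] = +277.4973 N (tension)
  F[1-2] = -470.2190 N (compression)
  Rx@0 = -282.4200 N
  Ry@0 = -8.4366 N
  Ry@2 = +379.6066 N

9.768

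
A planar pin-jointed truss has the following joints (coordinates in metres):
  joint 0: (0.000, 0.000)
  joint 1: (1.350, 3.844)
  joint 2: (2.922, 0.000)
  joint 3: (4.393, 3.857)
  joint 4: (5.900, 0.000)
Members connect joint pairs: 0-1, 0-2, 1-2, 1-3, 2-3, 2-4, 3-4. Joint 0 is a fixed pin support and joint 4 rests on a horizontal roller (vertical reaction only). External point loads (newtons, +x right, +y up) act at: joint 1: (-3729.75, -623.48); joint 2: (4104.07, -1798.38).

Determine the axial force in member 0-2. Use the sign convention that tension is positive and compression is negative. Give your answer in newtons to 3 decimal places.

1715.389

N=5 nodes, M=7 members, R=3 reactions → 2N=10, M+R=10
member 0 (0-1): L=4.0742, (cx,cy)=(0.3314,0.9435)
member 1 (0-2): L=2.9220, (cx,cy)=(1.0000,0.0000)
member 2 (1-2): L=4.1530, (cx,cy)=(0.3785,-0.9256)
member 3 (1-3): L=3.0430, (cx,cy)=(1.0000,0.0043)
member 4 (2-3): L=4.1280, (cx,cy)=(0.3563,0.9344)
member 5 (2-4): L=2.9780, (cx,cy)=(1.0000,0.0000)
member 6 (3-4): L=4.1410, (cx,cy)=(0.3639,-0.9314)
solve A·x = −loads:
  F[0-1] = -4047.2153 N (compression)
  F[0-2] = +1715.3894 N (tension)
  F[1-2] = +3456.9250 N (tension)
  F[1-3] = +1080.1740 N (tension)
  F[2-3] = -1499.7811 N (compression)
  F[2-4] = -545.7204 N (compression)
  F[3-4] = +1499.5373 N (tension)
  Rx@0 = -374.3200 N
  Ry@0 = +3818.5710 N
  Ry@4 = -1396.7110 N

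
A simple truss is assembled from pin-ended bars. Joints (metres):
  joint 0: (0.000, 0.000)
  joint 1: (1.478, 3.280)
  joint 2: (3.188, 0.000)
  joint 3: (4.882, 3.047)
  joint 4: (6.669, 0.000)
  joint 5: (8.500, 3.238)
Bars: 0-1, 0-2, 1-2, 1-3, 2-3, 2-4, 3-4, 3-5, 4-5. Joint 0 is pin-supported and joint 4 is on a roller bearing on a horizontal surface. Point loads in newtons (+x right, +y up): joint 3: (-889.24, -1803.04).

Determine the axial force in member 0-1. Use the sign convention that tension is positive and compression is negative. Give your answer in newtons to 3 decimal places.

-975.549

N=6 nodes, M=9 members, R=3 reactions → 2N=12, M+R=12
member 0 (0-1): L=3.5976, (cx,cy)=(0.4108,0.9117)
member 1 (0-2): L=3.1880, (cx,cy)=(1.0000,0.0000)
member 2 (1-2): L=3.6990, (cx,cy)=(0.4623,-0.8867)
member 3 (1-3): L=3.4120, (cx,cy)=(0.9977,-0.0683)
member 4 (2-3): L=3.4862, (cx,cy)=(0.4859,0.8740)
member 5 (2-4): L=3.4810, (cx,cy)=(1.0000,0.0000)
member 6 (3-4): L=3.5324, (cx,cy)=(0.5059,-0.8626)
member 7 (3-5): L=3.6230, (cx,cy)=(0.9986,0.0527)
member 8 (4-5): L=3.7198, (cx,cy)=(0.4922,0.8705)
solve A·x = −loads:
  F[0-1] = -975.5486 N (compression)
  F[0-2] = -488.4583 N (compression)
  F[1-2] = +1072.2354 N (tension)
  F[1-3] = -898.5617 N (compression)
  F[2-3] = -1087.8416 N (compression)
  F[2-4] = +535.8181 N (tension)
  F[3-4] = -1059.1512 N (compression)
  F[3-5] = -0.0000 N (tension)
  F[4-5] = +0.0000 N (tension)
  Rx@0 = +889.2400 N
  Ry@0 = +889.4207 N
  Ry@4 = +913.6193 N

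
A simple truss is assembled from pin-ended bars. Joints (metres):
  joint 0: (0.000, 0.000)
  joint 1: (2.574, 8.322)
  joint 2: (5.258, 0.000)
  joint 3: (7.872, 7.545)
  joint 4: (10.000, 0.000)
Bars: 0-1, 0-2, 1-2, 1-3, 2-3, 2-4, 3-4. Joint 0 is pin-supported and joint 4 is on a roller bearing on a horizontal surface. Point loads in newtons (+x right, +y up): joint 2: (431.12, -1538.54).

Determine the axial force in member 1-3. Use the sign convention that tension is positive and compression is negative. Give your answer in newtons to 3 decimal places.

-489.022

N=5 nodes, M=7 members, R=3 reactions → 2N=10, M+R=10
member 0 (0-1): L=8.7110, (cx,cy)=(0.2955,0.9553)
member 1 (0-2): L=5.2580, (cx,cy)=(1.0000,0.0000)
member 2 (1-2): L=8.7441, (cx,cy)=(0.3069,-0.9517)
member 3 (1-3): L=5.3547, (cx,cy)=(0.9894,-0.1451)
member 4 (2-3): L=7.9850, (cx,cy)=(0.3274,0.9449)
member 5 (2-4): L=4.7420, (cx,cy)=(1.0000,0.0000)
member 6 (3-4): L=7.8394, (cx,cy)=(0.2715,-0.9625)
solve A·x = −loads:
  F[0-1] = -763.6768 N (compression)
  F[0-2] = +656.7782 N (tension)
  F[1-2] = +841.1415 N (tension)
  F[1-3] = -489.0218 N (compression)
  F[2-3] = +781.0407 N (tension)
  F[2-4] = +228.1612 N (tension)
  F[3-4] = -840.5241 N (compression)
  Rx@0 = -431.1200 N
  Ry@0 = +729.5757 N
  Ry@4 = +808.9643 N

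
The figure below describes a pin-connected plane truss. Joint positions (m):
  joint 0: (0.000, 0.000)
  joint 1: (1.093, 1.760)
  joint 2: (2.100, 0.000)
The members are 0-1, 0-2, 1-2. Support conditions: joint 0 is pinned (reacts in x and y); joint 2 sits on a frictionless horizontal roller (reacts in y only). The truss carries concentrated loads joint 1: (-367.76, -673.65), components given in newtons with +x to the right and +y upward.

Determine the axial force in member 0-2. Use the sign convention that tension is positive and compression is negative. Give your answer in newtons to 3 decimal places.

N=3 nodes, M=3 members, R=3 reactions → 2N=6, M+R=6
member 0 (0-1): L=2.0718, (cx,cy)=(0.5276,0.8495)
member 1 (0-2): L=2.1000, (cx,cy)=(1.0000,0.0000)
member 2 (1-2): L=2.0277, (cx,cy)=(0.4966,-0.8680)
solve A·x = −loads:
  F[0-1] = -743.0714 N (compression)
  F[0-2] = +24.2600 N (tension)
  F[1-2] = -48.8506 N (compression)
  Rx@0 = +367.7600 N
  Ry@0 = +631.2491 N
  Ry@2 = +42.4009 N

24.260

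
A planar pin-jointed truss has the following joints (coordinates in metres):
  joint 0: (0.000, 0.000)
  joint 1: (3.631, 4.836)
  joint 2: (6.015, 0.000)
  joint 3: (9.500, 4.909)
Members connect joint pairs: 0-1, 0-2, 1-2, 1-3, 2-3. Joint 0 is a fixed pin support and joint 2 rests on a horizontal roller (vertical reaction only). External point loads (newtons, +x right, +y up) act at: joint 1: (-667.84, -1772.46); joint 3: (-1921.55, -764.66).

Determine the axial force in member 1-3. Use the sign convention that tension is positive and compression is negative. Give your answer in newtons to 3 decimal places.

N=4 nodes, M=5 members, R=3 reactions → 2N=8, M+R=8
member 0 (0-1): L=6.0474, (cx,cy)=(0.6004,0.7997)
member 1 (0-2): L=6.0150, (cx,cy)=(1.0000,0.0000)
member 2 (1-2): L=5.3917, (cx,cy)=(0.4422,-0.8969)
member 3 (1-3): L=5.8695, (cx,cy)=(0.9999,0.0124)
member 4 (2-3): L=6.0203, (cx,cy)=(0.5789,0.8154)
solve A·x = −loads:
  F[0-1] = -2956.9652 N (compression)
  F[0-2] = -813.9594 N (compression)
  F[1-2] = +640.9287 N (tension)
  F[1-3] = -1391.0924 N (compression)
  F[2-3] = -916.5393 N (compression)
  Rx@0 = +2589.3900 N
  Ry@0 = +2364.6330 N
  Ry@2 = +172.4870 N

-1391.092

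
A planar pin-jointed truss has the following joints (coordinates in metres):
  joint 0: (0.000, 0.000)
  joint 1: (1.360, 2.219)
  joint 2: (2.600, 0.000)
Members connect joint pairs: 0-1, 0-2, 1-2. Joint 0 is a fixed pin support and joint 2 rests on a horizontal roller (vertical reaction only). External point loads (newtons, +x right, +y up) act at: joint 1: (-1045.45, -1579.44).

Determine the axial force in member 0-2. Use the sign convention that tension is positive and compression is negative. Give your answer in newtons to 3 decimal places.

-36.928

N=3 nodes, M=3 members, R=3 reactions → 2N=6, M+R=6
member 0 (0-1): L=2.6026, (cx,cy)=(0.5226,0.8526)
member 1 (0-2): L=2.6000, (cx,cy)=(1.0000,0.0000)
member 2 (1-2): L=2.5420, (cx,cy)=(0.4878,-0.8729)
solve A·x = −loads:
  F[0-1] = -1929.9902 N (compression)
  F[0-2] = -36.9277 N (compression)
  F[1-2] = +75.7006 N (tension)
  Rx@0 = +1045.4500 N
  Ry@0 = +1645.5227 N
  Ry@2 = -66.0827 N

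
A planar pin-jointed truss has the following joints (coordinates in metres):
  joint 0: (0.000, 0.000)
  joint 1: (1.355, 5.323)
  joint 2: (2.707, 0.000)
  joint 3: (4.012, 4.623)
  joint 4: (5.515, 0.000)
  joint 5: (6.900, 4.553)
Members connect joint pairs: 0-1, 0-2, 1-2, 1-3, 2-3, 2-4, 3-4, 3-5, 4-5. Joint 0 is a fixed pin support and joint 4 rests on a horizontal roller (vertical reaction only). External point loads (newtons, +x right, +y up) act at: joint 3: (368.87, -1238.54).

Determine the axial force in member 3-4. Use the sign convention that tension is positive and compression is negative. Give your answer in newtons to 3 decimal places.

-1272.563

N=6 nodes, M=9 members, R=3 reactions → 2N=12, M+R=12
member 0 (0-1): L=5.4928, (cx,cy)=(0.2467,0.9691)
member 1 (0-2): L=2.7070, (cx,cy)=(1.0000,0.0000)
member 2 (1-2): L=5.4920, (cx,cy)=(0.2462,-0.9692)
member 3 (1-3): L=2.7477, (cx,cy)=(0.9670,-0.2548)
member 4 (2-3): L=4.8037, (cx,cy)=(0.2717,0.9624)
member 5 (2-4): L=2.8080, (cx,cy)=(1.0000,0.0000)
member 6 (3-4): L=4.8612, (cx,cy)=(0.3092,-0.9510)
member 7 (3-5): L=2.8888, (cx,cy)=(0.9997,-0.0242)
member 8 (4-5): L=4.7590, (cx,cy)=(0.2910,0.9567)
solve A·x = −loads:
  F[0-1] = -29.2334 N (compression)
  F[0-2] = +376.0815 N (tension)
  F[1-2] = +33.4265 N (tension)
  F[1-3] = -15.9672 N (compression)
  F[2-3] = -33.6638 N (compression)
  F[2-4] = +393.4557 N (tension)
  F[3-4] = -1272.5627 N (compression)
  F[3-5] = -0.0000 N (compression)
  F[4-5] = +0.0000 N (tension)
  Rx@0 = -368.8700 N
  Ry@0 = +28.3299 N
  Ry@4 = +1210.2101 N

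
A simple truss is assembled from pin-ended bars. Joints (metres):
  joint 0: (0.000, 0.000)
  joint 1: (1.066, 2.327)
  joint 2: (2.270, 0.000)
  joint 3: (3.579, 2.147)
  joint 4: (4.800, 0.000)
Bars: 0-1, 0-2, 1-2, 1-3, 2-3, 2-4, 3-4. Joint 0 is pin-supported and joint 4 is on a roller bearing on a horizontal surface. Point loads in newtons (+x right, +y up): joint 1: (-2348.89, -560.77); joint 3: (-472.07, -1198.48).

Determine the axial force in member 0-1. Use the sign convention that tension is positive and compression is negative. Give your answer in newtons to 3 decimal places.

-2299.931

N=5 nodes, M=7 members, R=3 reactions → 2N=10, M+R=10
member 0 (0-1): L=2.5595, (cx,cy)=(0.4165,0.9091)
member 1 (0-2): L=2.2700, (cx,cy)=(1.0000,0.0000)
member 2 (1-2): L=2.6200, (cx,cy)=(0.4595,-0.8882)
member 3 (1-3): L=2.5194, (cx,cy)=(0.9974,-0.0714)
member 4 (2-3): L=2.5146, (cx,cy)=(0.5206,0.8538)
member 5 (2-4): L=2.5300, (cx,cy)=(1.0000,0.0000)
member 6 (3-4): L=2.4699, (cx,cy)=(0.4944,-0.8693)
solve A·x = −loads:
  F[0-1] = -2299.9313 N (compression)
  F[0-2] = -1863.0850 N (compression)
  F[1-2] = +1672.7011 N (tension)
  F[1-3] = +623.9412 N (tension)
  F[2-3] = -1739.9689 N (compression)
  F[2-4] = -188.6499 N (compression)
  F[3-4] = +381.6118 N (tension)
  Rx@0 = +2820.9600 N
  Ry@0 = +2090.9710 N
  Ry@4 = -331.7210 N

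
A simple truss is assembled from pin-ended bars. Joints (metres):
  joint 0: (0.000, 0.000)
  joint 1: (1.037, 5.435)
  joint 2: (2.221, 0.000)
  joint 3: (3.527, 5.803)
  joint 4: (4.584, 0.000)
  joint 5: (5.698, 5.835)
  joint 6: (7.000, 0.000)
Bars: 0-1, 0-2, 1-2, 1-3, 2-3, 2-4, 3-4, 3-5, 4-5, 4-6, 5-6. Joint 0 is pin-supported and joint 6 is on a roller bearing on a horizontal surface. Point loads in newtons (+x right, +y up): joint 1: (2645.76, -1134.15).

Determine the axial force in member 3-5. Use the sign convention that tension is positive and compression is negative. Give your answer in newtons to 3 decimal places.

N=7 nodes, M=11 members, R=3 reactions → 2N=14, M+R=14
member 0 (0-1): L=5.5330, (cx,cy)=(0.1874,0.9823)
member 1 (0-2): L=2.2210, (cx,cy)=(1.0000,0.0000)
member 2 (1-2): L=5.5625, (cx,cy)=(0.2129,-0.9771)
member 3 (1-3): L=2.5170, (cx,cy)=(0.9893,0.1462)
member 4 (2-3): L=5.9481, (cx,cy)=(0.2196,0.9756)
member 5 (2-4): L=2.3630, (cx,cy)=(1.0000,0.0000)
member 6 (3-4): L=5.8985, (cx,cy)=(0.1792,-0.9838)
member 7 (3-5): L=2.1712, (cx,cy)=(0.9999,0.0147)
member 8 (4-5): L=5.9404, (cx,cy)=(0.1875,0.9823)
member 9 (4-6): L=2.4160, (cx,cy)=(1.0000,0.0000)
member 10 (5-6): L=5.9785, (cx,cy)=(0.2178,-0.9760)
solve A·x = −loads:
  F[0-1] = +1107.7390 N (tension)
  F[0-2] = +2438.1482 N (tension)
  F[1-2] = -2560.7232 N (compression)
  F[1-3] = -1913.6483 N (compression)
  F[2-3] = +2564.6230 N (tension)
  F[2-4] = +1329.9860 N (tension)
  F[3-4] = -2272.6483 N (compression)
  F[3-5] = -922.8305 N (compression)
  F[4-5] = +2276.2437 N (tension)
  F[4-6] = +495.8667 N (tension)
  F[5-6] = -2276.9108 N (compression)
  Rx@0 = -2645.7600 N
  Ry@0 = -1088.1099 N
  Ry@6 = +2222.2599 N

-922.831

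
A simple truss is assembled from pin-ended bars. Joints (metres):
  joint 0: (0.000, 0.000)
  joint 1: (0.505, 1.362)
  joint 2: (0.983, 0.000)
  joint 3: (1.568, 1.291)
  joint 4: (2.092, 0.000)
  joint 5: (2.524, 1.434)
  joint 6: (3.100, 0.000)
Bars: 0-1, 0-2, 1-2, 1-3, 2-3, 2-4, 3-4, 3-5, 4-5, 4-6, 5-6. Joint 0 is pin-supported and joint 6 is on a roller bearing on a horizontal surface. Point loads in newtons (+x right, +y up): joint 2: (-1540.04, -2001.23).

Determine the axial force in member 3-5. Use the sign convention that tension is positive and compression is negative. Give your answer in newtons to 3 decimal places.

N=7 nodes, M=11 members, R=3 reactions → 2N=14, M+R=14
member 0 (0-1): L=1.4526, (cx,cy)=(0.3477,0.9376)
member 1 (0-2): L=0.9830, (cx,cy)=(1.0000,0.0000)
member 2 (1-2): L=1.4434, (cx,cy)=(0.3312,-0.9436)
member 3 (1-3): L=1.0654, (cx,cy)=(0.9978,-0.0666)
member 4 (2-3): L=1.4174, (cx,cy)=(0.4127,0.9108)
member 5 (2-4): L=1.1090, (cx,cy)=(1.0000,0.0000)
member 6 (3-4): L=1.3933, (cx,cy)=(0.3761,-0.9266)
member 7 (3-5): L=0.9666, (cx,cy)=(0.9890,0.1479)
member 8 (4-5): L=1.4977, (cx,cy)=(0.2885,0.9575)
member 9 (4-6): L=1.0080, (cx,cy)=(1.0000,0.0000)
member 10 (5-6): L=1.5454, (cx,cy)=(0.3727,-0.9279)
solve A·x = −loads:
  F[0-1] = -1457.5632 N (compression)
  F[0-2] = -1033.3172 N (compression)
  F[1-2] = +1519.8634 N (tension)
  F[1-3] = -1012.2800 N (compression)
  F[2-3] = +622.6296 N (tension)
  F[2-4] = +753.0457 N (tension)
  F[3-4] = -760.2718 N (compression)
  F[3-5] = -472.3133 N (compression)
  F[4-5] = +735.7278 N (tension)
  F[4-6] = +254.8955 N (tension)
  F[5-6] = -683.8626 N (compression)
  Rx@0 = +1540.0400 N
  Ry@0 = +1366.6464 N
  Ry@6 = +634.5836 N

-472.313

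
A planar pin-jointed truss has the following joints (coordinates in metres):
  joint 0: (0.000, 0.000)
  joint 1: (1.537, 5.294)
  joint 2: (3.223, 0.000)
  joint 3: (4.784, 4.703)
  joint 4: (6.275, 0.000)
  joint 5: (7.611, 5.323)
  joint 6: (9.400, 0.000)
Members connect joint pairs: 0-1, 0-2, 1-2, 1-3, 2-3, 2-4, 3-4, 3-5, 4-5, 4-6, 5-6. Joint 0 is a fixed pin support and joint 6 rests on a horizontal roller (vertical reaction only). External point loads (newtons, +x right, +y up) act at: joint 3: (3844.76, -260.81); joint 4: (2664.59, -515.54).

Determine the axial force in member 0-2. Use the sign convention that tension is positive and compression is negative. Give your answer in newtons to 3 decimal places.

N=7 nodes, M=11 members, R=3 reactions → 2N=14, M+R=14
member 0 (0-1): L=5.5126, (cx,cy)=(0.2788,0.9603)
member 1 (0-2): L=3.2230, (cx,cy)=(1.0000,0.0000)
member 2 (1-2): L=5.5560, (cx,cy)=(0.3035,-0.9528)
member 3 (1-3): L=3.3003, (cx,cy)=(0.9838,-0.1791)
member 4 (2-3): L=4.9553, (cx,cy)=(0.3150,0.9491)
member 5 (2-4): L=3.0520, (cx,cy)=(1.0000,0.0000)
member 6 (3-4): L=4.9337, (cx,cy)=(0.3022,-0.9532)
member 7 (3-5): L=2.8942, (cx,cy)=(0.9768,0.2142)
member 8 (4-5): L=5.4881, (cx,cy)=(0.2434,0.9699)
member 9 (4-6): L=3.1250, (cx,cy)=(1.0000,0.0000)
member 10 (5-6): L=5.6156, (cx,cy)=(0.3186,-0.9479)
solve A·x = −loads:
  F[0-1] = +1691.2085 N (tension)
  F[0-2] = +6037.8147 N (tension)
  F[1-2] = -1905.0203 N (compression)
  F[1-3] = +1066.8705 N (tension)
  F[2-3] = +1912.5659 N (tension)
  F[2-4] = +4857.2342 N (tension)
  F[3-4] = -2320.5324 N (compression)
  F[3-5] = -1526.8059 N (compression)
  F[4-5] = +2812.1675 N (tension)
  F[4-6] = +806.7785 N (tension)
  F[5-6] = -2532.4412 N (compression)
  Rx@0 = -6509.3500 N
  Ry@0 = -1624.1431 N
  Ry@6 = +2400.4931 N

6037.815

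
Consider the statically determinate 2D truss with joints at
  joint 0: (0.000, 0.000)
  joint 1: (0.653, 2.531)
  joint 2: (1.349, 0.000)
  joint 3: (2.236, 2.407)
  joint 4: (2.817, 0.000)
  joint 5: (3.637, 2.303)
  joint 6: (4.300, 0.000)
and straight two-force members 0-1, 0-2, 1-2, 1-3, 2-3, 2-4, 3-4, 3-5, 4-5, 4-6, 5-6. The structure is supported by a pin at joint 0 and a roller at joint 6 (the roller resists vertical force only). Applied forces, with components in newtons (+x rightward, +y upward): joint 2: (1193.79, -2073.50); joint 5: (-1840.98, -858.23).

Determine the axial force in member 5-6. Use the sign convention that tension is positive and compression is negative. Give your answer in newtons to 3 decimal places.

N=7 nodes, M=11 members, R=3 reactions → 2N=14, M+R=14
member 0 (0-1): L=2.6139, (cx,cy)=(0.2498,0.9683)
member 1 (0-2): L=1.3490, (cx,cy)=(1.0000,0.0000)
member 2 (1-2): L=2.6250, (cx,cy)=(0.2651,-0.9642)
member 3 (1-3): L=1.5878, (cx,cy)=(0.9969,-0.0781)
member 4 (2-3): L=2.5652, (cx,cy)=(0.3458,0.9383)
member 5 (2-4): L=1.4680, (cx,cy)=(1.0000,0.0000)
member 6 (3-4): L=2.4761, (cx,cy)=(0.2346,-0.9721)
member 7 (3-5): L=1.4049, (cx,cy)=(0.9973,-0.0740)
member 8 (4-5): L=2.4446, (cx,cy)=(0.3354,0.9421)
member 9 (4-6): L=1.4830, (cx,cy)=(1.0000,0.0000)
member 10 (5-6): L=2.3965, (cx,cy)=(0.2766,-0.9610)
solve A·x = −loads:
  F[0-1] = -2624.5396 N (compression)
  F[0-2] = +8.4729 N (tension)
  F[1-2] = +2748.1195 N (tension)
  F[1-3] = -1388.5609 N (compression)
  F[2-3] = -614.1407 N (compression)
  F[2-4] = -244.3036 N (compression)
  F[3-4] = +614.1918 N (tension)
  F[3-5] = -1745.5804 N (compression)
  F[4-5] = -633.7617 N (compression)
  F[4-6] = +112.3929 N (tension)
  F[5-6] = -406.2648 N (compression)
  Rx@0 = +647.1900 N
  Ry@0 = +2541.3214 N
  Ry@6 = +390.4086 N

-406.265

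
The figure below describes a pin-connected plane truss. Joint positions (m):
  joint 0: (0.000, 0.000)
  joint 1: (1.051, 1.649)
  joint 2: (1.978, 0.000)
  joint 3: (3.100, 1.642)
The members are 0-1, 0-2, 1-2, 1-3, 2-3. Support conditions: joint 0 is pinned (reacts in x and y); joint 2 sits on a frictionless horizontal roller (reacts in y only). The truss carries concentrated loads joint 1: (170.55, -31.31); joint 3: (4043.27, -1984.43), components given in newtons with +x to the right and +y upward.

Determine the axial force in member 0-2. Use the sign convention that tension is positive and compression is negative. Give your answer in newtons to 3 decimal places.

1275.863

N=4 nodes, M=5 members, R=3 reactions → 2N=8, M+R=8
member 0 (0-1): L=1.9555, (cx,cy)=(0.5375,0.8433)
member 1 (0-2): L=1.9780, (cx,cy)=(1.0000,0.0000)
member 2 (1-2): L=1.8917, (cx,cy)=(0.4900,-0.8717)
member 3 (1-3): L=2.0490, (cx,cy)=(1.0000,-0.0034)
member 4 (2-3): L=1.9887, (cx,cy)=(0.5642,0.8257)
solve A·x = −loads:
  F[0-1] = +5466.2621 N (tension)
  F[0-2] = +1275.8628 N (tension)
  F[1-2] = -5345.0736 N (compression)
  F[1-3] = +5386.7136 N (tension)
  F[2-3] = -2381.1805 N (compression)
  Rx@0 = -4213.8200 N
  Ry@0 = -4609.6018 N
  Ry@2 = +6625.3418 N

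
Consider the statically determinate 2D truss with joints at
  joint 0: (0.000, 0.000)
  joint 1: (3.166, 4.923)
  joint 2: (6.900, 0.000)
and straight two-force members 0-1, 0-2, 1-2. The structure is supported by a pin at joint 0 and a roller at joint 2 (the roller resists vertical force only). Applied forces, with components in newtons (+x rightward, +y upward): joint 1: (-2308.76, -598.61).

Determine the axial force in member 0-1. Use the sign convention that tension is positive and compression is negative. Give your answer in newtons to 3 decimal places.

N=3 nodes, M=3 members, R=3 reactions → 2N=6, M+R=6
member 0 (0-1): L=5.8532, (cx,cy)=(0.5409,0.8411)
member 1 (0-2): L=6.9000, (cx,cy)=(1.0000,0.0000)
member 2 (1-2): L=6.1789, (cx,cy)=(0.6043,-0.7967)
solve A·x = −loads:
  F[0-1] = -2343.6343 N (compression)
  F[0-2] = -1041.0780 N (compression)
  F[1-2] = +1722.7388 N (tension)
  Rx@0 = +2308.7600 N
  Ry@0 = +1971.1935 N
  Ry@2 = -1372.5835 N

-2343.634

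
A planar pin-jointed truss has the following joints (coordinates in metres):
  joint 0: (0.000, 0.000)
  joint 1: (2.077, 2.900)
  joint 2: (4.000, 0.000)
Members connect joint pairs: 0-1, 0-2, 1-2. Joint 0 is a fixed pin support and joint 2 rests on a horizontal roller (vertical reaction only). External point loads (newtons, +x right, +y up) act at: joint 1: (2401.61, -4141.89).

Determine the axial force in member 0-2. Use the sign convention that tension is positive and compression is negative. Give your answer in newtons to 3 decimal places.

N=3 nodes, M=3 members, R=3 reactions → 2N=6, M+R=6
member 0 (0-1): L=3.5671, (cx,cy)=(0.5823,0.8130)
member 1 (0-2): L=4.0000, (cx,cy)=(1.0000,0.0000)
member 2 (1-2): L=3.4796, (cx,cy)=(0.5526,-0.8334)
solve A·x = −loads:
  F[0-1] = -307.5623 N (compression)
  F[0-2] = +2580.6949 N (tension)
  F[1-2] = -4669.7359 N (compression)
  Rx@0 = -2401.6100 N
  Ry@0 = +250.0464 N
  Ry@2 = +3891.8436 N

2580.695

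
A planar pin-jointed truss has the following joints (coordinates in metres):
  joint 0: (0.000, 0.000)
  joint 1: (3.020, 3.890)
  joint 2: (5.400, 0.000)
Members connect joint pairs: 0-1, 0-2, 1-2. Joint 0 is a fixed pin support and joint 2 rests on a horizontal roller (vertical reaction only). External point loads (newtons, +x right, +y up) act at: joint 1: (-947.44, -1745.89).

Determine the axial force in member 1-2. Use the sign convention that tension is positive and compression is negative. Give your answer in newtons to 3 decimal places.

-344.541

N=3 nodes, M=3 members, R=3 reactions → 2N=6, M+R=6
member 0 (0-1): L=4.9247, (cx,cy)=(0.6132,0.7899)
member 1 (0-2): L=5.4000, (cx,cy)=(1.0000,0.0000)
member 2 (1-2): L=4.5603, (cx,cy)=(0.5219,-0.8530)
solve A·x = −loads:
  F[0-1] = -1838.2012 N (compression)
  F[0-2] = +179.8139 N (tension)
  F[1-2] = -344.5413 N (compression)
  Rx@0 = +947.4400 N
  Ry@0 = +1451.9926 N
  Ry@2 = +293.8974 N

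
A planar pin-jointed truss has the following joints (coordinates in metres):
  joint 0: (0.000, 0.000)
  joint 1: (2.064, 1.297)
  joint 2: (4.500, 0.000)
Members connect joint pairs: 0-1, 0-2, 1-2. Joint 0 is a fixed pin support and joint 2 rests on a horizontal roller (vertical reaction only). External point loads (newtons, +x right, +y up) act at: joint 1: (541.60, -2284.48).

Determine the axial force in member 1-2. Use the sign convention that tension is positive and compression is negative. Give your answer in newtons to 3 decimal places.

N=3 nodes, M=3 members, R=3 reactions → 2N=6, M+R=6
member 0 (0-1): L=2.4377, (cx,cy)=(0.8467,0.5321)
member 1 (0-2): L=4.5000, (cx,cy)=(1.0000,0.0000)
member 2 (1-2): L=2.7598, (cx,cy)=(0.8827,-0.4700)
solve A·x = −loads:
  F[0-1] = -2030.8975 N (compression)
  F[0-2] = +2261.1714 N (tension)
  F[1-2] = -2561.7006 N (compression)
  Rx@0 = -541.6000 N
  Ry@0 = +1080.5640 N
  Ry@2 = +1203.9160 N

-2561.701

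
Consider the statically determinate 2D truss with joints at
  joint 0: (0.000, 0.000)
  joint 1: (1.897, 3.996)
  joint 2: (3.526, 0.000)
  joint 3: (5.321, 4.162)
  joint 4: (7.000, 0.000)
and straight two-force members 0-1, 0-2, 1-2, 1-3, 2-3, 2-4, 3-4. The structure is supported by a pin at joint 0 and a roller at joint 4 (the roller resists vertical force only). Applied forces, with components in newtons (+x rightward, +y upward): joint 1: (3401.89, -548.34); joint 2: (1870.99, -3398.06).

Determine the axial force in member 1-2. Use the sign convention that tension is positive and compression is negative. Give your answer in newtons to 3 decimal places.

N=5 nodes, M=7 members, R=3 reactions → 2N=10, M+R=10
member 0 (0-1): L=4.4234, (cx,cy)=(0.4289,0.9034)
member 1 (0-2): L=3.5260, (cx,cy)=(1.0000,0.0000)
member 2 (1-2): L=4.3153, (cx,cy)=(0.3775,-0.9260)
member 3 (1-3): L=3.4280, (cx,cy)=(0.9988,0.0484)
member 4 (2-3): L=4.5326, (cx,cy)=(0.3960,0.9182)
member 5 (2-4): L=3.4740, (cx,cy)=(1.0000,0.0000)
member 6 (3-4): L=4.4879, (cx,cy)=(0.3741,-0.9274)
solve A·x = −loads:
  F[0-1] = -159.5743 N (compression)
  F[0-2] = +5341.3141 N (tension)
  F[1-2] = -606.1874 N (compression)
  F[1-3] = -3245.2982 N (compression)
  F[2-3] = +4311.9355 N (tension)
  F[2-4] = +1533.8705 N (tension)
  F[3-4] = -4099.9785 N (compression)
  Rx@0 = -5272.8800 N
  Ry@0 = +144.1553 N
  Ry@4 = +3802.2447 N

-606.187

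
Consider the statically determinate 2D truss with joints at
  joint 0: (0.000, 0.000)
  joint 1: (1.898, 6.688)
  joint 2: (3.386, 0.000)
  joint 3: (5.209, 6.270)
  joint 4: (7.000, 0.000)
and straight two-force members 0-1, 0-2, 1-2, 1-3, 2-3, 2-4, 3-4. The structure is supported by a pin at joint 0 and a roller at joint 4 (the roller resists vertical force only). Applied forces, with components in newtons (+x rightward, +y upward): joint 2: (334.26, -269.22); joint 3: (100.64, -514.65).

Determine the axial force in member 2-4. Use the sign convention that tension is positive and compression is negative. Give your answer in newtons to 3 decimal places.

172.343

N=5 nodes, M=7 members, R=3 reactions → 2N=10, M+R=10
member 0 (0-1): L=6.9521, (cx,cy)=(0.2730,0.9620)
member 1 (0-2): L=3.3860, (cx,cy)=(1.0000,0.0000)
member 2 (1-2): L=6.8515, (cx,cy)=(0.2172,-0.9761)
member 3 (1-3): L=3.3373, (cx,cy)=(0.9921,-0.1253)
member 4 (2-3): L=6.5296, (cx,cy)=(0.2792,0.9602)
member 5 (2-4): L=3.6140, (cx,cy)=(1.0000,0.0000)
member 6 (3-4): L=6.5208, (cx,cy)=(0.2747,-0.9615)
solve A·x = −loads:
  F[0-1] = -187.6555 N (compression)
  F[0-2] = +486.1320 N (tension)
  F[1-2] = +197.1030 N (tension)
  F[1-3] = -94.7848 N (compression)
  F[2-3] = +80.0026 N (tension)
  F[2-4] = +172.3426 N (tension)
  F[3-4] = -627.4752 N (compression)
  Rx@0 = -434.9000 N
  Ry@0 = +180.5266 N
  Ry@4 = +603.3434 N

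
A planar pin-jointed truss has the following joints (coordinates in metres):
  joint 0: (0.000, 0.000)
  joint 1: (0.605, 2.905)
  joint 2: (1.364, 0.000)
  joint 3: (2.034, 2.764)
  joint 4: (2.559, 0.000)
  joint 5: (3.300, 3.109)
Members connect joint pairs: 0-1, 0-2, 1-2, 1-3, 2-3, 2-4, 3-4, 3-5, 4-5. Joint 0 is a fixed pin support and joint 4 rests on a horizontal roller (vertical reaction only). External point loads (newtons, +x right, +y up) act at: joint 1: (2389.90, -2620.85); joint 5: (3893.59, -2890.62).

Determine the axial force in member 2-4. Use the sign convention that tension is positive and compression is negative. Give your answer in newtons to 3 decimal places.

429.567

N=6 nodes, M=9 members, R=3 reactions → 2N=12, M+R=12
member 0 (0-1): L=2.9673, (cx,cy)=(0.2039,0.9790)
member 1 (0-2): L=1.3640, (cx,cy)=(1.0000,0.0000)
member 2 (1-2): L=3.0025, (cx,cy)=(0.2528,-0.9675)
member 3 (1-3): L=1.4359, (cx,cy)=(0.9952,-0.0982)
member 4 (2-3): L=2.8440, (cx,cy)=(0.2356,0.9719)
member 5 (2-4): L=1.1950, (cx,cy)=(1.0000,0.0000)
member 6 (3-4): L=2.8134, (cx,cy)=(0.1866,-0.9824)
member 7 (3-5): L=1.3122, (cx,cy)=(0.9648,0.2629)
member 8 (4-5): L=3.1961, (cx,cy)=(0.2318,0.9728)
solve A·x = −loads:
  F[0-1] = +6413.9947 N (tension)
  F[0-2] = +4975.7601 N (tension)
  F[1-2] = -9329.0183 N (compression)
  F[1-3] = +1282.2901 N (tension)
  F[2-3] = +9287.4224 N (tension)
  F[2-4] = +429.5667 N (tension)
  F[3-4] = -7699.8225 N (compression)
  F[3-5] = +5079.5712 N (tension)
  F[4-5] = -4344.5388 N (compression)
  Rx@0 = -6283.4900 N
  Ry@0 = -6279.2651 N
  Ry@4 = +11790.7351 N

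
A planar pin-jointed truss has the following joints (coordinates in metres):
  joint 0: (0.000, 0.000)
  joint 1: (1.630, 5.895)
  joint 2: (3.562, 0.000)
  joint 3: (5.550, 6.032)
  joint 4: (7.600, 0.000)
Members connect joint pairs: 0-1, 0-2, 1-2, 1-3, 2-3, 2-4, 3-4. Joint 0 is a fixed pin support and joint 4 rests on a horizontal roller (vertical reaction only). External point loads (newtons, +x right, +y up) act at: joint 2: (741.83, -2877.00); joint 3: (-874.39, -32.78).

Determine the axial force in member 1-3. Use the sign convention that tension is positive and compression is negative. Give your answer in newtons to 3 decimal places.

N=5 nodes, M=7 members, R=3 reactions → 2N=10, M+R=10
member 0 (0-1): L=6.1162, (cx,cy)=(0.2665,0.9638)
member 1 (0-2): L=3.5620, (cx,cy)=(1.0000,0.0000)
member 2 (1-2): L=6.2035, (cx,cy)=(0.3114,-0.9503)
member 3 (1-3): L=3.9224, (cx,cy)=(0.9994,0.0349)
member 4 (2-3): L=6.3512, (cx,cy)=(0.3130,0.9497)
member 5 (2-4): L=4.0380, (cx,cy)=(1.0000,0.0000)
member 6 (3-4): L=6.3708, (cx,cy)=(0.3218,-0.9468)
solve A·x = −loads:
  F[0-1] = -2315.1583 N (compression)
  F[0-2] = +484.4419 N (tension)
  F[1-2] = +2299.1834 N (tension)
  F[1-3] = -1333.8645 N (compression)
  F[2-3] = +728.7842 N (tension)
  F[2-4] = +230.5410 N (tension)
  F[3-4] = -716.4579 N (compression)
  Rx@0 = +132.5600 N
  Ry@0 = +2231.4270 N
  Ry@4 = +678.3530 N

-1333.865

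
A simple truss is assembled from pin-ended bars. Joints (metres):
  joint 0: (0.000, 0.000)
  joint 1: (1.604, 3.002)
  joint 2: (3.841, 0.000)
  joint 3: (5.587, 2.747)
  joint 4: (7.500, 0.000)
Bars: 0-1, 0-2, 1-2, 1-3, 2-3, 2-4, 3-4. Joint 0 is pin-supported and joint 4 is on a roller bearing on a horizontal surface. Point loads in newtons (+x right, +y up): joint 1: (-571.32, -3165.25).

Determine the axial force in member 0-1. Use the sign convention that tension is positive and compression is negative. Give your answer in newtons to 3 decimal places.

-3080.504

N=5 nodes, M=7 members, R=3 reactions → 2N=10, M+R=10
member 0 (0-1): L=3.4036, (cx,cy)=(0.4713,0.8820)
member 1 (0-2): L=3.8410, (cx,cy)=(1.0000,0.0000)
member 2 (1-2): L=3.7438, (cx,cy)=(0.5975,-0.8019)
member 3 (1-3): L=3.9912, (cx,cy)=(0.9980,-0.0639)
member 4 (2-3): L=3.2549, (cx,cy)=(0.5364,0.8440)
member 5 (2-4): L=3.6590, (cx,cy)=(1.0000,0.0000)
member 6 (3-4): L=3.3475, (cx,cy)=(0.5715,-0.8206)
solve A·x = −loads:
  F[0-1] = -3080.5043 N (compression)
  F[0-2] = +880.3956 N (tension)
  F[1-2] = -513.2215 N (compression)
  F[1-3] = -574.9109 N (compression)
  F[2-3] = +487.6215 N (tension)
  F[2-4] = +312.1673 N (tension)
  F[3-4] = -546.2476 N (compression)
  Rx@0 = +571.3200 N
  Ry@0 = +2716.9889 N
  Ry@4 = +448.2611 N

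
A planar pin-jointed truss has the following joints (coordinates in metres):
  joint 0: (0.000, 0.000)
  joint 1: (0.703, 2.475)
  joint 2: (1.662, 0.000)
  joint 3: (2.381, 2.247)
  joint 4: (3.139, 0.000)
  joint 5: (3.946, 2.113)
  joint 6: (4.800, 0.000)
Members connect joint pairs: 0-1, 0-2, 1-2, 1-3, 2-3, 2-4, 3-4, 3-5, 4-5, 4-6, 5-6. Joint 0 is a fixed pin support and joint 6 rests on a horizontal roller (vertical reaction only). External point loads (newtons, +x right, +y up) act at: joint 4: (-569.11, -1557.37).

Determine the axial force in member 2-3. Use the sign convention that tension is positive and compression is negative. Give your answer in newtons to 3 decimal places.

N=7 nodes, M=11 members, R=3 reactions → 2N=14, M+R=14
member 0 (0-1): L=2.5729, (cx,cy)=(0.2732,0.9619)
member 1 (0-2): L=1.6620, (cx,cy)=(1.0000,0.0000)
member 2 (1-2): L=2.6543, (cx,cy)=(0.3613,-0.9324)
member 3 (1-3): L=1.6934, (cx,cy)=(0.9909,-0.1346)
member 4 (2-3): L=2.3592, (cx,cy)=(0.3048,0.9524)
member 5 (2-4): L=1.4770, (cx,cy)=(1.0000,0.0000)
member 6 (3-4): L=2.3714, (cx,cy)=(0.3196,-0.9475)
member 7 (3-5): L=1.5707, (cx,cy)=(0.9964,-0.0853)
member 8 (4-5): L=2.2619, (cx,cy)=(0.3568,0.9342)
member 9 (4-6): L=1.6610, (cx,cy)=(1.0000,0.0000)
member 10 (5-6): L=2.2791, (cx,cy)=(0.3747,-0.9271)
solve A·x = −loads:
  F[0-1] = -560.2328 N (compression)
  F[0-2] = -416.0364 N (compression)
  F[1-2] = +633.6212 N (tension)
  F[1-3] = -385.5115 N (compression)
  F[2-3] = -620.3294 N (compression)
  F[2-4] = +1.9431 N (tension)
  F[3-4] = +638.8061 N (tension)
  F[3-5] = -778.0786 N (compression)
  F[4-5] = +1019.1507 N (tension)
  F[4-6] = +411.6236 N (tension)
  F[5-6] = -1098.4920 N (compression)
  Rx@0 = +569.1100 N
  Ry@0 = +538.9149 N
  Ry@6 = +1018.4551 N

-620.329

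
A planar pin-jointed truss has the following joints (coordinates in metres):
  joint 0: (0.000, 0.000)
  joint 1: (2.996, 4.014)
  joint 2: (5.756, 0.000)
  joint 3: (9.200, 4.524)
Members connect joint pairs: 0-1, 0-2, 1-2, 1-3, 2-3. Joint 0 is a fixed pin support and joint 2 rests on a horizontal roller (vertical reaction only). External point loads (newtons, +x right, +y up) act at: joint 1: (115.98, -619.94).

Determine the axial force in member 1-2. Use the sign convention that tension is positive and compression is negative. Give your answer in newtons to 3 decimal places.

N=4 nodes, M=5 members, R=3 reactions → 2N=8, M+R=8
member 0 (0-1): L=5.0088, (cx,cy)=(0.5981,0.8014)
member 1 (0-2): L=5.7560, (cx,cy)=(1.0000,0.0000)
member 2 (1-2): L=4.8713, (cx,cy)=(0.5666,-0.8240)
member 3 (1-3): L=6.2249, (cx,cy)=(0.9966,0.0819)
member 4 (2-3): L=5.6857, (cx,cy)=(0.6057,0.7957)
solve A·x = −loads:
  F[0-1] = -270.0083 N (compression)
  F[0-2] = +277.4843 N (tension)
  F[1-2] = -489.7522 N (compression)
  F[1-3] = -0.0000 N (compression)
  F[2-3] = -0.0000 N (compression)
  Rx@0 = -115.9800 N
  Ry@0 = +216.3813 N
  Ry@2 = +403.5587 N

-489.752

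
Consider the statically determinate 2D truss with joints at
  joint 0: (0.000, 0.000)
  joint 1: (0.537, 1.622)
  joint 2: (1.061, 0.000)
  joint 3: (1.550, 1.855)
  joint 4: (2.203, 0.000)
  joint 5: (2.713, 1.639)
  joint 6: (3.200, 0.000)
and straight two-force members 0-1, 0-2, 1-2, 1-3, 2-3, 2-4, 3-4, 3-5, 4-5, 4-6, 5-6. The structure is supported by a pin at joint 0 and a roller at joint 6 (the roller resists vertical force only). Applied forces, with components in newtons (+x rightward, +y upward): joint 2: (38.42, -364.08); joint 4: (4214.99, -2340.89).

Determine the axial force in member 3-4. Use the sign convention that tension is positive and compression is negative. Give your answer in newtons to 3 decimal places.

N=7 nodes, M=11 members, R=3 reactions → 2N=14, M+R=14
member 0 (0-1): L=1.7086, (cx,cy)=(0.3143,0.9493)
member 1 (0-2): L=1.0610, (cx,cy)=(1.0000,0.0000)
member 2 (1-2): L=1.7045, (cx,cy)=(0.3074,-0.9516)
member 3 (1-3): L=1.0395, (cx,cy)=(0.9746,0.2242)
member 4 (2-3): L=1.9184, (cx,cy)=(0.2549,0.9670)
member 5 (2-4): L=1.1420, (cx,cy)=(1.0000,0.0000)
member 6 (3-4): L=1.9666, (cx,cy)=(0.3320,-0.9433)
member 7 (3-5): L=1.1829, (cx,cy)=(0.9832,-0.1826)
member 8 (4-5): L=1.7165, (cx,cy)=(0.2971,0.9548)
member 9 (4-6): L=0.9970, (cx,cy)=(1.0000,0.0000)
member 10 (5-6): L=1.7098, (cx,cy)=(0.2848,-0.9586)
solve A·x = −loads:
  F[0-1] = -1024.6208 N (compression)
  F[0-2] = +4575.4439 N (tension)
  F[1-2] = +879.0387 N (tension)
  F[1-3] = -607.7276 N (compression)
  F[2-3] = -488.5299 N (compression)
  F[2-4] = +4931.7809 N (tension)
  F[3-4] = +841.3704 N (tension)
  F[3-5] = -1013.2022 N (compression)
  F[4-5] = +1620.4324 N (tension)
  F[4-6] = +514.7141 N (tension)
  F[5-6] = -1807.1237 N (compression)
  Rx@0 = -4253.4100 N
  Ry@0 = +972.6983 N
  Ry@6 = +1732.2717 N

841.370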